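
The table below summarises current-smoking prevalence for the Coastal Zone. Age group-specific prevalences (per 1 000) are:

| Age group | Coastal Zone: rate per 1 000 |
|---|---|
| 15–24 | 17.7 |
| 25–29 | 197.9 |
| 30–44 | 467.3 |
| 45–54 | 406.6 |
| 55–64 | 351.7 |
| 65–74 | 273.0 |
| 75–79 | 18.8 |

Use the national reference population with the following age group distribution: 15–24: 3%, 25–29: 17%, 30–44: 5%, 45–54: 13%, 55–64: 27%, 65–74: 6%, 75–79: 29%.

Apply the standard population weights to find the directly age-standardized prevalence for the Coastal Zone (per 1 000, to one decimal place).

227.2

Standard weights: 0.03, 0.17, 0.05, 0.13, 0.27, 0.06, 0.29.
Standardized rate: 0.0300×17.7 + 0.1700×197.9 + 0.0500×467.3 + 0.1300×406.6 + 0.2700×351.7 + 0.0600×273.0 + 0.2900×18.8 = 227.1880 per 1 000.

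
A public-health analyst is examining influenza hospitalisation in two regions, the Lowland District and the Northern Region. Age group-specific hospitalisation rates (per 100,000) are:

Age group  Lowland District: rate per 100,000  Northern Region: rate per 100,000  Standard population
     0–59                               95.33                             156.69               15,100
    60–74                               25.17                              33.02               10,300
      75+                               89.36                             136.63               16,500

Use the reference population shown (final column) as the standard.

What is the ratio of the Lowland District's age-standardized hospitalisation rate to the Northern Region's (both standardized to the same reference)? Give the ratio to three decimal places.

Standard total = 41,900; weights = 0.3604, 0.2458, 0.3938.
The Lowland District: 0.3604×95.33 + 0.2458×25.17 + 0.3938×89.36 = 75.7321 per 100,000.
The Northern Region: 0.3604×156.69 + 0.2458×33.02 + 0.3938×136.63 = 118.3895 per 100,000.
Ratio = 75.7321 ÷ 118.3895 = 0.63969.

0.640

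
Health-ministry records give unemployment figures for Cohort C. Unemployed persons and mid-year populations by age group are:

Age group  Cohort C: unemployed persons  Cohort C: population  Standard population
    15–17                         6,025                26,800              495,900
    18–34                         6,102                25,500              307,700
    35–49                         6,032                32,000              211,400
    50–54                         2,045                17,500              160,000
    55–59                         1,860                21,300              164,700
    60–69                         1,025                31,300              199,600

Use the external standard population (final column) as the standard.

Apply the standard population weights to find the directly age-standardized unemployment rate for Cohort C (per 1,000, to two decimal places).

Age-specific rates per 1,000 for Cohort C: 224.813, 239.294, 188.500, 116.857, 87.324, 32.748.
Standard total = 1,539,300; weights = 0.3222, 0.1999, 0.1373, 0.1039, 0.1070, 0.1297.
Standardized rate: 0.3222×224.813 + 0.1999×239.294 + 0.1373×188.500 + 0.1039×116.857 + 0.1070×87.324 + 0.1297×32.748 = 171.8836 per 1,000.

171.88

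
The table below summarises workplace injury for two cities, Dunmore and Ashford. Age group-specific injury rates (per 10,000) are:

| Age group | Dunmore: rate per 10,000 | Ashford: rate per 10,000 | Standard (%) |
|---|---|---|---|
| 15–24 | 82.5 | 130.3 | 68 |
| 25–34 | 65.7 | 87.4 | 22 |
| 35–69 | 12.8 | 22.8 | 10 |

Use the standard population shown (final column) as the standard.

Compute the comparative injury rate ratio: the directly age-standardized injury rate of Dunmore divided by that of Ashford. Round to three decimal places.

Standard weights: 0.68, 0.22, 0.10.
Dunmore: 0.6800×82.5 + 0.2200×65.7 + 0.1000×12.8 = 71.8340 per 10,000.
Ashford: 0.6800×130.3 + 0.2200×87.4 + 0.1000×22.8 = 110.1120 per 10,000.
Ratio = 71.8340 ÷ 110.1120 = 0.65237.

0.652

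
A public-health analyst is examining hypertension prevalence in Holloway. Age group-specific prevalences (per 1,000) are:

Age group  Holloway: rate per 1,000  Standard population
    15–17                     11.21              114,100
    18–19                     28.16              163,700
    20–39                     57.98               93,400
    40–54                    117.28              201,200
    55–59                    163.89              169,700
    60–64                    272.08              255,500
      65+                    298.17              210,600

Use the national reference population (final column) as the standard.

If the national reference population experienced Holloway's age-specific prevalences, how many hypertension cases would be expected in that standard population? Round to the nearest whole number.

Expected hypertension cases = Σ (standard pop × age-specific rate ÷ 1,000)
= 114,100×11.21/1,000 + 163,700×28.16/1,000 + 93,400×57.98/1,000 + 201,200×117.28/1,000 + 169,700×163.89/1,000 + 255,500×272.08/1,000 + 210,600×298.17/1,000
= 1279.06 + 4609.79 + 5415.33 + 23596.74 + 27812.13 + 69516.44 + 62794.60 = 195024.10.

195024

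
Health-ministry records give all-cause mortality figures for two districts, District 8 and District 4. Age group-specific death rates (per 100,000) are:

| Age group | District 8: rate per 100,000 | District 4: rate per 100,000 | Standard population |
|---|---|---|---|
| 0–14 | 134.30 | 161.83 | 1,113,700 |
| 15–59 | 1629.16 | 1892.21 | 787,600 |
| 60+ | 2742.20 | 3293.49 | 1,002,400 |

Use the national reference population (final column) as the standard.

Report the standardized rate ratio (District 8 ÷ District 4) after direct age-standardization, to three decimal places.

0.841

Standard total = 2,903,700; weights = 0.3835, 0.2712, 0.3452.
District 8: 0.3835×134.30 + 0.2712×1629.16 + 0.3452×2742.20 = 1440.0515 per 100,000.
District 4: 0.3835×161.83 + 0.2712×1892.21 + 0.3452×3293.49 = 1712.2737 per 100,000.
Ratio = 1440.0515 ÷ 1712.2737 = 0.84102.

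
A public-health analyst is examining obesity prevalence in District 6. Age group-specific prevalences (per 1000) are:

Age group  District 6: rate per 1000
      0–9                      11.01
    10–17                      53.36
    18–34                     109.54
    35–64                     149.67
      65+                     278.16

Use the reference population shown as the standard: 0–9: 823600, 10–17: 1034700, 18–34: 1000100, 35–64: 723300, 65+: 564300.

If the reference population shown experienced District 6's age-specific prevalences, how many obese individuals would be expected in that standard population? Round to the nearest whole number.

439052

Expected obese individuals = Σ (standard pop × age-specific rate ÷ 1000)
= 823600×11.01/1000 + 1034700×53.36/1000 + 1000100×109.54/1000 + 723300×149.67/1000 + 564300×278.16/1000
= 9067.84 + 55211.59 + 109550.95 + 108256.31 + 156965.69 = 439052.38.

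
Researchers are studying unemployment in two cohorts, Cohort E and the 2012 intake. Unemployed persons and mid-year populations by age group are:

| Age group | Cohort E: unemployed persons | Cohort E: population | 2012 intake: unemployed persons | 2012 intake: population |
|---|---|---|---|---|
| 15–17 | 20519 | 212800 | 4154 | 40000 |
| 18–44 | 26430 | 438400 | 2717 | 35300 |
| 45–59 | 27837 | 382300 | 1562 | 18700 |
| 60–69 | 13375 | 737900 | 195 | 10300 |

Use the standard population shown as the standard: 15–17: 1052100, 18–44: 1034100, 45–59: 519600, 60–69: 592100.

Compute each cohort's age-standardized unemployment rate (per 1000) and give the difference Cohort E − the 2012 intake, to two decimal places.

-9.73

Age-specific rates per 1000 for Cohort E: 96.424, 60.287, 72.815, 18.126.
For the 2012 intake: 103.850, 76.969, 83.529, 18.932.
Standard total = 3197900; weights = 0.3290, 0.3234, 0.1625, 0.1852.
Cohort E: 0.3290×96.424 + 0.3234×60.287 + 0.1625×72.815 + 0.1852×18.126 = 66.4053 per 1000.
The 2012 intake: 0.3290×103.850 + 0.3234×76.969 + 0.1625×83.529 + 0.1852×18.932 = 76.1330 per 1000.
Difference = 66.4053 − 76.1330 = -9.7277.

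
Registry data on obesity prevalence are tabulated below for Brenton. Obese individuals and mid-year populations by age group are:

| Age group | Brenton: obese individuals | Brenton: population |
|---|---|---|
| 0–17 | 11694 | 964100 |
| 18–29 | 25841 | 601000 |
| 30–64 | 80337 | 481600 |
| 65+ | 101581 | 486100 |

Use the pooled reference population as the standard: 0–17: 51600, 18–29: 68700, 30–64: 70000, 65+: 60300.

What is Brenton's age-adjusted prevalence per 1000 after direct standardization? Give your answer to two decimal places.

Age-specific rates per 1000 for Brenton: 12.129, 42.997, 166.813, 208.971.
Standard total = 250600; weights = 0.2059, 0.2741, 0.2793, 0.2406.
Standardized rate: 0.2059×12.129 + 0.2741×42.997 + 0.2793×166.813 + 0.2406×208.971 = 111.1637 per 1000.

111.16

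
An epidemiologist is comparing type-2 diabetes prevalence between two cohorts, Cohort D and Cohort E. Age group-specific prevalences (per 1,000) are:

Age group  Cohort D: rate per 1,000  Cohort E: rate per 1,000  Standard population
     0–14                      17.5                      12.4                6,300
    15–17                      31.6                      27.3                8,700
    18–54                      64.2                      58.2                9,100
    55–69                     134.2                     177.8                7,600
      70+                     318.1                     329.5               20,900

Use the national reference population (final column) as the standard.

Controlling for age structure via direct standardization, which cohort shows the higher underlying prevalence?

Cohort E

Standard total = 52,600; weights = 0.1198, 0.1654, 0.1730, 0.1445, 0.3973.
Cohort D: 0.1198×17.5 + 0.1654×31.6 + 0.1730×64.2 + 0.1445×134.2 + 0.3973×318.1 = 164.2129 per 1,000.
Cohort E: 0.1198×12.4 + 0.1654×27.3 + 0.1730×58.2 + 0.1445×177.8 + 0.3973×329.5 = 172.6821 per 1,000.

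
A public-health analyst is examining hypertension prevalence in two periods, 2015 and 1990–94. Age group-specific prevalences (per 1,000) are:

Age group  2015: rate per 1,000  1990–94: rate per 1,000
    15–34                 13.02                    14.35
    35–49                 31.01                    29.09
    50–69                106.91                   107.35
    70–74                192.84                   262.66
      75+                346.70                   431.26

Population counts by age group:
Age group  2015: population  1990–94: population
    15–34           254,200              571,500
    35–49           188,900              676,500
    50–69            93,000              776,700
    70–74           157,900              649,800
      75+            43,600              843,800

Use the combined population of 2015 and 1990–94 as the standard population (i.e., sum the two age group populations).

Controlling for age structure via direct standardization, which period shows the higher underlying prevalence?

Combined standard total = 4,255,900; weights = 0.1940, 0.2033, 0.2044, 0.1898, 0.2085.
2015: 0.1940×13.02 + 0.2033×31.01 + 0.2044×106.91 + 0.1898×192.84 + 0.2085×346.70 = 139.5674 per 1,000.
1990–94: 0.1940×14.35 + 0.2033×29.09 + 0.2044×107.35 + 0.1898×262.66 + 0.2085×431.26 = 170.4072 per 1,000.

1990–94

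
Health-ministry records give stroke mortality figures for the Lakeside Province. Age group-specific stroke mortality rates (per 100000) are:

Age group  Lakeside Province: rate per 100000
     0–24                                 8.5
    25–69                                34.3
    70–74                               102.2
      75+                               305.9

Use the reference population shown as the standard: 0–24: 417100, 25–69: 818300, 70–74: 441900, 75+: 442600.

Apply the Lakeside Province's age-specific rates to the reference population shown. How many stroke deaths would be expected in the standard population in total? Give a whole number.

Expected stroke deaths = Σ (standard pop × age-specific rate ÷ 100000)
= 417100×8.5/100000 + 818300×34.3/100000 + 441900×102.2/100000 + 442600×305.9/100000
= 35.45 + 280.68 + 451.62 + 1353.91 = 2121.67.

2122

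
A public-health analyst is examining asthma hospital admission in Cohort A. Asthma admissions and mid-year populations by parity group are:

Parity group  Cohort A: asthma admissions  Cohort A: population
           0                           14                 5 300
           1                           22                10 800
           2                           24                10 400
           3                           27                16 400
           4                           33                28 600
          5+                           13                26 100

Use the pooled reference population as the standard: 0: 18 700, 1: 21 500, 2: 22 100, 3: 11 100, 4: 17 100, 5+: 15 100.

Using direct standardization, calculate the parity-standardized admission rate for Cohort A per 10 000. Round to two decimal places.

Parity-specific rates per 10 000 for Cohort A: 26.42, 20.37, 23.08, 16.46, 11.54, 4.98.
Standard total = 105 600; weights = 0.1771, 0.2036, 0.2093, 0.1051, 0.1619, 0.1430.
Standardized rate: 0.1771×26.42 + 0.2036×20.37 + 0.2093×23.08 + 0.1051×16.46 + 0.1619×11.54 + 0.1430×4.98 = 17.9658 per 10 000.

17.97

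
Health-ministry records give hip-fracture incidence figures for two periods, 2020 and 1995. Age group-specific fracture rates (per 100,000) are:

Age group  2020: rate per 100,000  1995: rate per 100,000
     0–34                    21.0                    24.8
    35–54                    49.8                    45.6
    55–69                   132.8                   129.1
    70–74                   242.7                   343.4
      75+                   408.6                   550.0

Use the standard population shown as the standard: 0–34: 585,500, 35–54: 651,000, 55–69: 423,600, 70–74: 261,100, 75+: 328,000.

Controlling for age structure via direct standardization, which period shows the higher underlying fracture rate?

Standard total = 2,249,200; weights = 0.2603, 0.2894, 0.1883, 0.1161, 0.1458.
2020: 0.2603×21.0 + 0.2894×49.8 + 0.1883×132.8 + 0.1161×242.7 + 0.1458×408.6 = 132.6512 per 100,000.
1995: 0.2603×24.8 + 0.2894×45.6 + 0.1883×129.1 + 0.1161×343.4 + 0.1458×550.0 = 164.0381 per 100,000.

1995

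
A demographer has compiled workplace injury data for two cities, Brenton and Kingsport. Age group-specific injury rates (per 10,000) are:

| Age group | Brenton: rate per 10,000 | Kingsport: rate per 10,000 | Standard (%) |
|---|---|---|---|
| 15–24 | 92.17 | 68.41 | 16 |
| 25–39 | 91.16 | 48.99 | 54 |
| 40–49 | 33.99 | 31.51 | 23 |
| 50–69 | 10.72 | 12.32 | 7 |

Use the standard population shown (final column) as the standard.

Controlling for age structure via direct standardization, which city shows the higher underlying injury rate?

Standard weights: 0.16, 0.54, 0.23, 0.07.
Brenton: 0.1600×92.17 + 0.5400×91.16 + 0.2300×33.99 + 0.0700×10.72 = 72.5417 per 10,000.
Kingsport: 0.1600×68.41 + 0.5400×48.99 + 0.2300×31.51 + 0.0700×12.32 = 45.5099 per 10,000.

Brenton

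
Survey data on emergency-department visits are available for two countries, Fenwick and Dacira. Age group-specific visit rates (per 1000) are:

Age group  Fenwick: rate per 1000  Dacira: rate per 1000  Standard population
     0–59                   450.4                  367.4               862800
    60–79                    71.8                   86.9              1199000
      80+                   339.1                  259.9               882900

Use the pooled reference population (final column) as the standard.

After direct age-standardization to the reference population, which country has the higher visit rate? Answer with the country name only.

Standard total = 2944700; weights = 0.2930, 0.4072, 0.2998.
Fenwick: 0.2930×450.4 + 0.4072×71.8 + 0.2998×339.1 = 262.8739 per 1000.
Dacira: 0.2930×367.4 + 0.4072×86.9 + 0.2998×259.9 = 220.9568 per 1000.

Fenwick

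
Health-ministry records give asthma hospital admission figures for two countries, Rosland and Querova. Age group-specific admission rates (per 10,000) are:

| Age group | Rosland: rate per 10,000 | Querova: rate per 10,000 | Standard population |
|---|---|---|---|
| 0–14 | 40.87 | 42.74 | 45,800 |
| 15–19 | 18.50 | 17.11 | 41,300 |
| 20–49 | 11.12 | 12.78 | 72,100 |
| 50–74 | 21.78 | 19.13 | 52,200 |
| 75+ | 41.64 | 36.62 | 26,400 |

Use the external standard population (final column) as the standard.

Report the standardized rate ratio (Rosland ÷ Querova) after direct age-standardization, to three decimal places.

Standard total = 237,800; weights = 0.1926, 0.1737, 0.3032, 0.2195, 0.1110.
Rosland: 0.1926×40.87 + 0.1737×18.50 + 0.3032×11.12 + 0.2195×21.78 + 0.1110×41.64 = 23.8598 per 10,000.
Querova: 0.1926×42.74 + 0.1737×17.11 + 0.3032×12.78 + 0.2195×19.13 + 0.1110×36.62 = 23.3428 per 10,000.
Ratio = 23.8598 ÷ 23.3428 = 1.02215.

1.022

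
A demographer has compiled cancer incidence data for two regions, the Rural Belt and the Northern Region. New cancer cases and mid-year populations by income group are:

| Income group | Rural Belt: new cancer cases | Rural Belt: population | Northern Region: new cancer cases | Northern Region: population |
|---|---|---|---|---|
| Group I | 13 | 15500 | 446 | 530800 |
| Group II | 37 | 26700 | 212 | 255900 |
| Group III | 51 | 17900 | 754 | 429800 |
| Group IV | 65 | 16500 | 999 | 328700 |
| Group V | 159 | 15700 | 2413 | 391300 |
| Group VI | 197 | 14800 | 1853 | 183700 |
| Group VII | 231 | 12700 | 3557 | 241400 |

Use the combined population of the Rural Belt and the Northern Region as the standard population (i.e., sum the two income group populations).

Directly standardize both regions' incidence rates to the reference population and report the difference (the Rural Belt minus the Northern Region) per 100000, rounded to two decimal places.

164.71

Income-specific rates per 100000 for the Rural Belt: 83.87, 138.58, 284.92, 393.94, 1012.74, 1331.08, 1818.90.
For the Northern Region: 84.02, 82.84, 175.43, 303.92, 616.66, 1008.71, 1473.49.
Combined standard total = 2481400; weights = 0.2202, 0.1139, 0.1804, 0.1391, 0.1640, 0.0800, 0.1024.
The Rural Belt: 0.2202×83.87 + 0.1139×138.58 + 0.1804×284.92 + 0.1391×393.94 + 0.1640×1012.74 + 0.0800×1331.08 + 0.1024×1818.90 = 599.3034 per 100000.
The Northern Region: 0.2202×84.02 + 0.1139×82.84 + 0.1804×175.43 + 0.1391×303.92 + 0.1640×616.66 + 0.0800×1008.71 + 0.1024×1473.49 = 434.5906 per 100000.
Difference = 599.3034 − 434.5906 = 164.7129.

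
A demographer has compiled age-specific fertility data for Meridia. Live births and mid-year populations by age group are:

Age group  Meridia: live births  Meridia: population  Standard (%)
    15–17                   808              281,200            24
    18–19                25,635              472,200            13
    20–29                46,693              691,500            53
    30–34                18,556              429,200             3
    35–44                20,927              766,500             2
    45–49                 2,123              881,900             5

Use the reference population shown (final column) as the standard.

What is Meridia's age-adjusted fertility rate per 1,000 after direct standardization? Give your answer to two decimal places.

45.50

Age-specific rates per 1,000 for Meridia: 2.873, 54.288, 67.524, 43.234, 27.302, 2.407.
Standard weights: 0.24, 0.13, 0.53, 0.03, 0.02, 0.05.
Standardized rate: 0.2400×2.873 + 0.1300×54.288 + 0.5300×67.524 + 0.0300×43.234 + 0.0200×27.302 + 0.0500×2.407 = 45.4984 per 1,000.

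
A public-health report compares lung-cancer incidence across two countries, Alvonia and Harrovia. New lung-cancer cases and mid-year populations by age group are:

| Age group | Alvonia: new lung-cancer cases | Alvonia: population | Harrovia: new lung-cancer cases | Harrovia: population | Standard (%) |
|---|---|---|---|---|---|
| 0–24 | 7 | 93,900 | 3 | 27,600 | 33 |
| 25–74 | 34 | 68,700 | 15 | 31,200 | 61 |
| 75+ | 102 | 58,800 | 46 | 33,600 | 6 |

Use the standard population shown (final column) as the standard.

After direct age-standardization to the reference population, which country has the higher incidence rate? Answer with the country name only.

Alvonia

Age-specific rates per 100,000 for Alvonia: 7.45, 49.49, 173.47.
For Harrovia: 10.87, 48.08, 136.90.
Standard weights: 0.33, 0.61, 0.06.
Alvonia: 0.3300×7.45 + 0.6100×49.49 + 0.0600×173.47 = 43.0575 per 100,000.
Harrovia: 0.3300×10.87 + 0.6100×48.08 + 0.0600×136.90 = 41.1282 per 100,000.
The crude rates (64.59 vs 69.26) would put Harrovia higher, but that reflects its age composition; once standardized to a common age structure, Alvonia has the higher underlying rate.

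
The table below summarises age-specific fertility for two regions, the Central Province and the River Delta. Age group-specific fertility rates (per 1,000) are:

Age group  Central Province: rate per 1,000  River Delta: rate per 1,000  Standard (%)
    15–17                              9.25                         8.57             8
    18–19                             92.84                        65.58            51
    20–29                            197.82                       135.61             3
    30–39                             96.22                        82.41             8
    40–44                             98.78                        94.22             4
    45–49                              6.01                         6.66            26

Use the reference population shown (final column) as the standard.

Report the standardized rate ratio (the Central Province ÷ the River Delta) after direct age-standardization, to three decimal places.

1.337

Standard weights: 0.08, 0.51, 0.03, 0.08, 0.04, 0.26.
The Central Province: 0.0800×9.25 + 0.5100×92.84 + 0.0300×197.82 + 0.0800×96.22 + 0.0400×98.78 + 0.2600×6.01 = 67.2344 per 1,000.
The River Delta: 0.0800×8.57 + 0.5100×65.58 + 0.0300×135.61 + 0.0800×82.41 + 0.0400×94.22 + 0.2600×6.66 = 50.2929 per 1,000.
Ratio = 67.2344 ÷ 50.2929 = 1.33686.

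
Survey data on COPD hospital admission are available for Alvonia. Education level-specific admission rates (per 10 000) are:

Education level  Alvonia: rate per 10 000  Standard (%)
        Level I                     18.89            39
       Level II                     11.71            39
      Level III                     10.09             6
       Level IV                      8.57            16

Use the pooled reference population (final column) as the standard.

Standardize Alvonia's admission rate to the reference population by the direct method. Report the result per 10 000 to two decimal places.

13.91

Standard weights: 0.39, 0.39, 0.06, 0.16.
Standardized rate: 0.3900×18.89 + 0.3900×11.71 + 0.0600×10.09 + 0.1600×8.57 = 13.9106 per 10 000.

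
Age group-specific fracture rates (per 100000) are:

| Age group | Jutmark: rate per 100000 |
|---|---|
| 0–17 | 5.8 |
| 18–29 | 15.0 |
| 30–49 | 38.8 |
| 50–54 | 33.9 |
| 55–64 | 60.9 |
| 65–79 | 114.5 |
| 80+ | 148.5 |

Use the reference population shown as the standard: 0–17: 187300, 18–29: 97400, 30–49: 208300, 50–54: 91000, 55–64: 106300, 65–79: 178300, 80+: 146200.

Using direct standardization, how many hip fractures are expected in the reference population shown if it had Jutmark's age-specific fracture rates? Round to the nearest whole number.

623

Expected hip fractures = Σ (standard pop × age-specific rate ÷ 100000)
= 187300×5.8/100000 + 97400×15.0/100000 + 208300×38.8/100000 + 91000×33.9/100000 + 106300×60.9/100000 + 178300×114.5/100000 + 146200×148.5/100000
= 10.86 + 14.61 + 80.82 + 30.85 + 64.74 + 204.15 + 217.11 = 623.14.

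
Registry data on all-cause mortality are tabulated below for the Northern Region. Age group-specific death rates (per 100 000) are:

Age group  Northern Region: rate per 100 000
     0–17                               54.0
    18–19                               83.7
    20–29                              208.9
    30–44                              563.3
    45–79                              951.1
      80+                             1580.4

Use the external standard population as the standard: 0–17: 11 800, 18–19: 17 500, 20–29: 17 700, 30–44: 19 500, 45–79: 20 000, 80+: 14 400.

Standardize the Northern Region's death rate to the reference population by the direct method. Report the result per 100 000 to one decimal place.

580.4

Standard total = 100 900; weights = 0.1169, 0.1734, 0.1754, 0.1933, 0.1982, 0.1427.
Standardized rate: 0.1169×54.0 + 0.1734×83.7 + 0.1754×208.9 + 0.1933×563.3 + 0.1982×951.1 + 0.1427×1580.4 = 580.4122 per 100 000.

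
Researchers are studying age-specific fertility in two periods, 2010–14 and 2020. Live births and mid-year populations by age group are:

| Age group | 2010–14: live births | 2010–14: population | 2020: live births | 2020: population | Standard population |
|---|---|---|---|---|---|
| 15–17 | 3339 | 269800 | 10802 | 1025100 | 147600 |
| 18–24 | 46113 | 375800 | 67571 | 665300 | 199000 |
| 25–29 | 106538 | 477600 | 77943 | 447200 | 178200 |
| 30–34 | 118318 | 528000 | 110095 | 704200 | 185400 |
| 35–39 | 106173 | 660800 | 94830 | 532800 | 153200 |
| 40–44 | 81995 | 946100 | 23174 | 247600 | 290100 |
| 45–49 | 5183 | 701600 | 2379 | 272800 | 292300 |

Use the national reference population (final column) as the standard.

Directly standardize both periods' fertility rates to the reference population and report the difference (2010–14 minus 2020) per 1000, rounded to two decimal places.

Age-specific rates per 1000 for 2010–14: 12.376, 122.706, 223.070, 224.087, 160.673, 86.666, 7.387.
For 2020: 10.538, 101.565, 174.291, 156.341, 177.984, 93.595, 8.721.
Standard total = 1445800; weights = 0.1021, 0.1376, 0.1233, 0.1282, 0.1060, 0.2007, 0.2022.
2010–14: 0.1021×12.376 + 0.1376×122.706 + 0.1233×223.070 + 0.1282×224.087 + 0.1060×160.673 + 0.2007×86.666 + 0.2022×7.387 = 110.2907 per 1000.
2020: 0.1021×10.538 + 0.1376×101.565 + 0.1233×174.291 + 0.1282×156.341 + 0.1060×177.984 + 0.2007×93.595 + 0.2022×8.721 = 95.9876 per 1000.
Difference = 110.2907 − 95.9876 = 14.3031.

14.30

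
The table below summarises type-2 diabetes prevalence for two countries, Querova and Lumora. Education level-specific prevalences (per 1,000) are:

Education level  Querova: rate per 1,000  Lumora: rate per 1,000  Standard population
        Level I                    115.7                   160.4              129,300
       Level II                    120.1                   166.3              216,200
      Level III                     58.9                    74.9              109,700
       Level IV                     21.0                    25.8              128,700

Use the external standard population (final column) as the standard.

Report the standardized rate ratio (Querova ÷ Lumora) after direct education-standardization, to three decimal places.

Standard total = 583,900; weights = 0.2214, 0.3703, 0.1879, 0.2204.
Querova: 0.2214×115.7 + 0.3703×120.1 + 0.1879×58.9 + 0.2204×21.0 = 85.7847 per 1,000.
Lumora: 0.2214×160.4 + 0.3703×166.3 + 0.1879×74.9 + 0.2204×25.8 = 116.8535 per 1,000.
Ratio = 85.7847 ÷ 116.8535 = 0.73412.

0.734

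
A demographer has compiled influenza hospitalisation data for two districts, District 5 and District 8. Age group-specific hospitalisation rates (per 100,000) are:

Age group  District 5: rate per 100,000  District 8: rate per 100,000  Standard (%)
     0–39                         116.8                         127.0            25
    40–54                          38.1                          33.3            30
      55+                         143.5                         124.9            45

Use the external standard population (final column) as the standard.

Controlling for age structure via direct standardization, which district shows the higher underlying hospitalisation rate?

District 5

Standard weights: 0.25, 0.30, 0.45.
District 5: 0.2500×116.8 + 0.3000×38.1 + 0.4500×143.5 = 105.2050 per 100,000.
District 8: 0.2500×127.0 + 0.3000×33.3 + 0.4500×124.9 = 97.9450 per 100,000.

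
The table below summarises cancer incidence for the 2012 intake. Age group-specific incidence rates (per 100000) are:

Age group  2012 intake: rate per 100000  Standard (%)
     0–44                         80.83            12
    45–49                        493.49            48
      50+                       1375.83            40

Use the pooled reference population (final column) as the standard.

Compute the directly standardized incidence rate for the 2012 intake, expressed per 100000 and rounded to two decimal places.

Standard weights: 0.12, 0.48, 0.40.
Standardized rate: 0.1200×80.83 + 0.4800×493.49 + 0.4000×1375.83 = 796.9068 per 100000.

796.91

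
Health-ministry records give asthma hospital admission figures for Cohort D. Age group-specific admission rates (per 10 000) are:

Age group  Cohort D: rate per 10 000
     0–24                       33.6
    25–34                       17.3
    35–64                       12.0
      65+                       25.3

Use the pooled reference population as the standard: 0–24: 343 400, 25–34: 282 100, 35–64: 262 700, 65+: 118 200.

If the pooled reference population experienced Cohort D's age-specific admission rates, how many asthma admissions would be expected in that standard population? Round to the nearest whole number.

Expected asthma admissions = Σ (standard pop × age-specific rate ÷ 10 000)
= 343 400×33.6/10 000 + 282 100×17.3/10 000 + 262 700×12.0/10 000 + 118 200×25.3/10 000
= 1153.82 + 488.03 + 315.24 + 299.05 = 2256.14.

2256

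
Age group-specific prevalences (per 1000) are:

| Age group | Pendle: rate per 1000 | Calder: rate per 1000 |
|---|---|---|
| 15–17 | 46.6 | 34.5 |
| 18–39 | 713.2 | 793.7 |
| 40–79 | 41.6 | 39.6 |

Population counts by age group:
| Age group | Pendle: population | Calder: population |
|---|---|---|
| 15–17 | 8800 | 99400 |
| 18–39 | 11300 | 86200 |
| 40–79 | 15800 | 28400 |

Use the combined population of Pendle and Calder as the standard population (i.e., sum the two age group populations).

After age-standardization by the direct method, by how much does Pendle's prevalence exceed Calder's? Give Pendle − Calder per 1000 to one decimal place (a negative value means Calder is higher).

-25.8

Combined standard total = 249900; weights = 0.4330, 0.3902, 0.1769.
Pendle: 0.4330×46.6 + 0.3902×713.2 + 0.1769×41.6 = 305.7937 per 1000.
Calder: 0.4330×34.5 + 0.3902×793.7 + 0.1769×39.6 = 331.6085 per 1000.
Difference = 305.7937 − 331.6085 = -25.8148.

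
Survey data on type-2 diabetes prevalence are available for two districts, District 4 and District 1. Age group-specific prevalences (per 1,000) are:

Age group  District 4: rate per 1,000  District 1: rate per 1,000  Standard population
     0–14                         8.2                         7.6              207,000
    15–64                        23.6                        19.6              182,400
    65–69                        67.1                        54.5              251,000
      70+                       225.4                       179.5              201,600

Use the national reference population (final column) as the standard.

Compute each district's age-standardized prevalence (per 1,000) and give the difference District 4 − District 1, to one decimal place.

Standard total = 842,000; weights = 0.2458, 0.2166, 0.2981, 0.2394.
District 4: 0.2458×8.2 + 0.2166×23.6 + 0.2981×67.1 + 0.2394×225.4 = 81.0983 per 1,000.
District 1: 0.2458×7.6 + 0.2166×19.6 + 0.2981×54.5 + 0.2394×179.5 = 65.3384 per 1,000.
Difference = 81.0983 − 65.3384 = 15.7599.

15.8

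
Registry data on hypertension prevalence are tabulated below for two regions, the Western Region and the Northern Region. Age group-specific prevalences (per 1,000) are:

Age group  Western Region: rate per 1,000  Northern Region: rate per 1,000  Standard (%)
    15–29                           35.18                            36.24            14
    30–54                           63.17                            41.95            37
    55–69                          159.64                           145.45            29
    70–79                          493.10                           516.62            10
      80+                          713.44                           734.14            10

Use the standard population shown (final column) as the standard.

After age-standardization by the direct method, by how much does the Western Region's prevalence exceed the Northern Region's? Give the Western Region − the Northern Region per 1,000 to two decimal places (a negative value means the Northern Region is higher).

Standard weights: 0.14, 0.37, 0.29, 0.10, 0.10.
The Western Region: 0.1400×35.18 + 0.3700×63.17 + 0.2900×159.64 + 0.1000×493.10 + 0.1000×713.44 = 195.2477 per 1,000.
The Northern Region: 0.1400×36.24 + 0.3700×41.95 + 0.2900×145.45 + 0.1000×516.62 + 0.1000×734.14 = 187.8516 per 1,000.
Difference = 195.2477 − 187.8516 = 7.3961.

7.40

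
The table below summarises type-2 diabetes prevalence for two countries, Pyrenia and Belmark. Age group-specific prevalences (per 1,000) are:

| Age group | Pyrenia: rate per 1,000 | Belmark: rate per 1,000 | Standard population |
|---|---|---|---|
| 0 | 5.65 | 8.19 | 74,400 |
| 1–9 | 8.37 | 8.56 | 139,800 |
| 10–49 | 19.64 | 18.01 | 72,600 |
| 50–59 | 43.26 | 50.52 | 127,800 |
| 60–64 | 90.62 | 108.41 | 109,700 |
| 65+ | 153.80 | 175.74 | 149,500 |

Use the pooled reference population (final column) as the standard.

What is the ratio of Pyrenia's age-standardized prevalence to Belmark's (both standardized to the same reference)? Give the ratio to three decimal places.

0.869

Standard total = 673,800; weights = 0.1104, 0.2075, 0.1077, 0.1897, 0.1628, 0.2219.
Pyrenia: 0.1104×5.65 + 0.2075×8.37 + 0.1077×19.64 + 0.1897×43.26 + 0.1628×90.62 + 0.2219×153.80 = 61.5599 per 1,000.
Belmark: 0.1104×8.19 + 0.2075×8.56 + 0.1077×18.01 + 0.1897×50.52 + 0.1628×108.41 + 0.2219×175.74 = 70.8455 per 1,000.
Ratio = 61.5599 ÷ 70.8455 = 0.86893.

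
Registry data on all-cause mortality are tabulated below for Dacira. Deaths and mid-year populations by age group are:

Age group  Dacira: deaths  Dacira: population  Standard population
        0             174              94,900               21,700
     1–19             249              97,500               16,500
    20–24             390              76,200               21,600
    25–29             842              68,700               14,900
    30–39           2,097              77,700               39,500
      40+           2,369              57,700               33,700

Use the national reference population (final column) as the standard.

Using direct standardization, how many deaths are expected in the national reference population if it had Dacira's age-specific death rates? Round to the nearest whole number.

Age-specific rates per 1,000 for Dacira: 1.834, 2.554, 5.118, 12.256, 26.988, 41.057.
Expected deaths = Σ (standard pop × age-specific rate ÷ 1,000)
= 21,700×1.834/1,000 + 16,500×2.554/1,000 + 21,600×5.118/1,000 + 14,900×12.256/1,000 + 39,500×26.988/1,000 + 33,700×41.057/1,000
= 39.79 + 42.14 + 110.55 + 182.62 + 1066.04 + 1383.63 = 2824.76.

2825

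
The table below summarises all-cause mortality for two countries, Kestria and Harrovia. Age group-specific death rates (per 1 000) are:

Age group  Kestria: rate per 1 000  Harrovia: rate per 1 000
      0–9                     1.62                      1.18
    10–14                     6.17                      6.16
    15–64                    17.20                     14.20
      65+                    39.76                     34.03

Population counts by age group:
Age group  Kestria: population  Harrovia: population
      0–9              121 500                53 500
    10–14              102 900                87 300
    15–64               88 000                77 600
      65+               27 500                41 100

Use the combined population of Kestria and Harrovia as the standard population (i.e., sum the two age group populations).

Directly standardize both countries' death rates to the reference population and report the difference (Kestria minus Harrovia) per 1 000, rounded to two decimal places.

1.62

Combined standard total = 599 400; weights = 0.2920, 0.3173, 0.2763, 0.1144.
Kestria: 0.2920×1.62 + 0.3173×6.17 + 0.2763×17.20 + 0.1144×39.76 = 11.7332 per 1 000.
Harrovia: 0.2920×1.18 + 0.3173×6.16 + 0.2763×14.20 + 0.1144×34.03 = 10.1170 per 1 000.
Difference = 11.7332 − 10.1170 = 1.6162.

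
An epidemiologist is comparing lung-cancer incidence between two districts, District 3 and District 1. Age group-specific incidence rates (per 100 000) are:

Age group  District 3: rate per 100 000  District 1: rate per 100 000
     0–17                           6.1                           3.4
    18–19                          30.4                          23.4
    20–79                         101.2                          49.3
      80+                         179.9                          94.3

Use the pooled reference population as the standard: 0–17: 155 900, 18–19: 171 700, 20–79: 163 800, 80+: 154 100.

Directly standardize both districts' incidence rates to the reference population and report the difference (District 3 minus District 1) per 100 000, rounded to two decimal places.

36.12

Standard total = 645 500; weights = 0.2415, 0.2660, 0.2538, 0.2387.
District 3: 0.2415×6.1 + 0.2660×30.4 + 0.2538×101.2 + 0.2387×179.9 = 78.1872 per 100 000.
District 1: 0.2415×3.4 + 0.2660×23.4 + 0.2538×49.3 + 0.2387×94.3 = 42.0679 per 100 000.
Difference = 78.1872 − 42.0679 = 36.1193.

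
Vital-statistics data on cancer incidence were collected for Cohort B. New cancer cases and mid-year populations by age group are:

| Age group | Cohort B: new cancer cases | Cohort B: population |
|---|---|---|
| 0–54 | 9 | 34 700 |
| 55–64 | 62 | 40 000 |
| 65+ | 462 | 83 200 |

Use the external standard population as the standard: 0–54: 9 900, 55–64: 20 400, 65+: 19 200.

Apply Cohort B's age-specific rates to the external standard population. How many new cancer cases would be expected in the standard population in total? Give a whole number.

141

Age-specific rates per 100 000 for Cohort B: 25.94, 155.00, 555.29.
Expected new cancer cases = Σ (standard pop × age-specific rate ÷ 100 000)
= 9 900×25.94/100 000 + 20 400×155.00/100 000 + 19 200×555.29/100 000
= 2.57 + 31.62 + 106.62 = 140.80.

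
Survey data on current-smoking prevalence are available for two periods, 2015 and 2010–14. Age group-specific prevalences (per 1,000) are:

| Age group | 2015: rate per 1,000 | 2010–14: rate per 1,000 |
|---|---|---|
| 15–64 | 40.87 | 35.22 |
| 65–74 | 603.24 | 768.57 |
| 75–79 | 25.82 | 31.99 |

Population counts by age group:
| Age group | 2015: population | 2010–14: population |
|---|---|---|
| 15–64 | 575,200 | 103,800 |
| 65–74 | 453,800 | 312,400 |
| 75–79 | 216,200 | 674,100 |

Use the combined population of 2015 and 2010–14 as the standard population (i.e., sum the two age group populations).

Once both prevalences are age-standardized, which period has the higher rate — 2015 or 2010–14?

2010–14

Combined standard total = 2,335,500; weights = 0.2907, 0.3281, 0.3812.
2015: 0.2907×40.87 + 0.3281×603.24 + 0.3812×25.82 = 219.6278 per 1,000.
2010–14: 0.2907×35.22 + 0.3281×768.57 + 0.3812×31.99 = 274.5765 per 1,000.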